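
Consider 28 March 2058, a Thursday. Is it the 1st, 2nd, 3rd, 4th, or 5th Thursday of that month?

4th

Day 28 falls in week ⌈28/7⌉ of the month.
Days 1–7 hold the 1st Thursday, 8–14 the 2nd, 15–21 the 3rd, 22–28 the 4th, 29–31 the 5th.
28 is in the range for the 4th.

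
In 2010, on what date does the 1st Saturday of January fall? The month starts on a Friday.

2 January 2010

January 2010 begins on a Friday, so the first Saturday is January 2 (1 day later).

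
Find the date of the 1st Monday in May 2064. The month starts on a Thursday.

May 2064 begins on a Thursday, so the first Monday is May 5 (4 days later).

May 5, 2064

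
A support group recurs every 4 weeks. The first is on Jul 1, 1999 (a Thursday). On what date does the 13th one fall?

The 13th occurrence is 12 intervals after the first: 12 × 28 = 336 days after Jul 1, 1999.
Jul has 31 days — 30 days to the end of Jul leaves 306.
Aug has 31 days (275 left).
Sep has 30 days (245 left).
Oct has 31 days (214 left).
Nov has 30 days (184 left).
Dec has 31 days (153 left).
Jan has 31 days (122 left).
Feb has 29 days (93 left).
Mar has 31 days (62 left).
Apr has 30 days (32 left).
May has 31 days (1 left).
1 day into Jun → Jun 1, 2000.

Jun 1, 2000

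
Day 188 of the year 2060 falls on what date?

January has 31 days (188 − 31 = 157 remain).
February has 29 days (157 − 29 = 128 remain).
March has 31 days (128 − 31 = 97 remain).
April has 30 days (97 − 30 = 67 remain).
May has 31 days (67 − 31 = 36 remain).
June has 30 days (36 − 30 = 6 remain).
6 into July → July 6.

July 6, 2060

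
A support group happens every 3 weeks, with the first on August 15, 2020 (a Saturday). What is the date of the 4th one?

The 4th occurrence is 3 intervals after the first: 3 × 21 = 63 days after August 15, 2020.
August has 31 days — 16 days to the end of August leaves 47.
September has 30 days (17 left).
17 days into October → October 17, 2020.

October 17, 2020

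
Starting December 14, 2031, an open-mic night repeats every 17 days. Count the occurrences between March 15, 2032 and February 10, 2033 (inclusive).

19

Occurrences land 17·i days after December 14, 2031 for i = 0, 1, 2, …
March 15, 2032 is 92 days after the start; 92 ÷ 17 = 5 remainder 7; since the remainder is 7, round up to i = 6. First occurrence in the window: #7 on March 25, 2032 (6×17 = 102 days in).
February 10, 2033 is 424 days after the start; 424 ÷ 17 = 24 remainder 16. Last occurrence in the window: #25 on January 25, 2033.
Occurrences #7 through #25: 19 in total.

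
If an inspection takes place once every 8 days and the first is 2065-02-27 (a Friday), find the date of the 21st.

2065-08-06

The 21st occurrence is 20 intervals after the first: 20 × 8 = 160 days after 2065-02-27.
February has 28 days — 1 day to the end of February leaves 159.
March has 31 days (128 left).
April has 30 days (98 left).
May has 31 days (67 left).
June has 30 days (37 left).
July has 31 days (6 left).
6 days into August → 2065-08-06.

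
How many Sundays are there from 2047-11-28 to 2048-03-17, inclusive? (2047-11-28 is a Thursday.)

2047-11-28 is a Thursday; the first Sunday on or after it is 2047-12-01 (3 days later).
From 2047-12-01 to 2048-03-17: 30 + 31 + 29 + 17 = 107 days (rest of December, January, February, March).
107 ÷ 7 = 15 full weeks with remainder 2, so 15 more Sundays after the first → 16.

16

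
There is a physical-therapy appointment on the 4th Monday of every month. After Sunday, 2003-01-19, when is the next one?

2003-01-27

January 2003 starts on a Wednesday; its first Monday is the 6th, so the 4th Monday is the 27th — 2003-01-27.
2003-01-27 is after 2003-01-19, so that is the next one.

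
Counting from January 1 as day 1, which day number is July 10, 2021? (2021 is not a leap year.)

191

Days in months before July: 31 + 28 + 31 + 30 + 31 + 30 = 181.
Plus 10 days into July → day 191.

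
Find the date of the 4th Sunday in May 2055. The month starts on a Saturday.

May 2055 begins on a Saturday, so the first Sunday is May 2 (1 day later).
The 4th Sunday is 3 weeks later: 2 + 21 = 23.

May 23, 2055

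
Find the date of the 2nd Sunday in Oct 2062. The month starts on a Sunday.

Oct 8, 2062

Oct 2062 begins on a Sunday, so the first Sunday is Oct 1.
The 2nd Sunday is 1 weeks later: 1 + 7 = 8.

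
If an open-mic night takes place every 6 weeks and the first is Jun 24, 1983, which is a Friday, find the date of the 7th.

The 7th occurrence is 6 intervals after the first: 6 × 42 = 252 days after Jun 24, 1983.
Jun has 30 days — 6 days to the end of Jun leaves 246.
Jul has 31 days (215 left).
Aug has 31 days (184 left).
Sep has 30 days (154 left).
Oct has 31 days (123 left).
Nov has 30 days (93 left).
Dec has 31 days (62 left).
Jan has 31 days (31 left).
Feb has 29 days (2 left).
2 days into Mar → Mar 2, 1984.

Mar 2, 1984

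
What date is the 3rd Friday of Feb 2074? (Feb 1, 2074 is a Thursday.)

Feb 2074 begins on a Thursday, so the first Friday is Feb 2 (1 day later).
The 3rd Friday is 2 weeks later: 2 + 14 = 16.

Feb 16, 2074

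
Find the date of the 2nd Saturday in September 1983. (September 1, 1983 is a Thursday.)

10 September 1983

September 1983 begins on a Thursday, so the first Saturday is September 3 (2 days later).
The 2nd Saturday is 1 weeks later: 3 + 7 = 10.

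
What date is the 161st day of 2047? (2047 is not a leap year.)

January has 31 days (161 − 31 = 130 remain).
February has 28 days (130 − 28 = 102 remain).
March has 31 days (102 − 31 = 71 remain).
April has 30 days (71 − 30 = 41 remain).
May has 31 days (41 − 31 = 10 remain).
10 into June → June 10.

10 June 2047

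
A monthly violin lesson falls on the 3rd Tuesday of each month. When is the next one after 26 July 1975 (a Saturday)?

July 1975 starts on a Tuesday; its first Tuesday is the 1st, so the 3rd Tuesday is the 15th — 15 July 1975.
That is not after 26 July 1975, so look at August 1975.
August 1975 starts on a Friday; its first Tuesday is the 5th, so the 3rd Tuesday is the 19th — 19 August 1975.

19 August 1975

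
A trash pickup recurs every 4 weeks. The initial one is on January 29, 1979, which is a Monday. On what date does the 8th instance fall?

August 13, 1979

The 8th occurrence is 7 intervals after the first: 7 × 28 = 196 days after January 29, 1979.
January has 31 days — 2 days to the end of January leaves 194.
February has 28 days (166 left).
March has 31 days (135 left).
April has 30 days (105 left).
May has 31 days (74 left).
June has 30 days (44 left).
July has 31 days (13 left).
13 days into August → August 13, 1979.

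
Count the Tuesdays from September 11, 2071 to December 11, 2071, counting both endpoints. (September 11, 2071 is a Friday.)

September 11, 2071 is a Friday; the first Tuesday on or after it is September 15, 2071 (4 days later).
From September 15, 2071 to December 11, 2071: 15 + 31 + 30 + 11 = 87 days (rest of September, October, November, December).
87 ÷ 7 = 12 full weeks with remainder 3, so 12 more Tuesdays after the first → 13.

13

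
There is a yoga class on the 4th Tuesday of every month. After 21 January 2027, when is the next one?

26 January 2027

January 2027 starts on a Friday; its first Tuesday is the 5th, so the 4th Tuesday is the 26th — 26 January 2027.
26 January 2027 is after 21 January 2027, so that is the next one.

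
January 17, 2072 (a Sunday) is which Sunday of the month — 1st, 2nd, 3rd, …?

Day 17 falls in week ⌈17/7⌉ of the month.
Days 1–7 hold the 1st Sunday, 8–14 the 2nd, 15–21 the 3rd, 22–28 the 4th, 29–31 the 5th.
17 is in the range for the 3rd.

3rd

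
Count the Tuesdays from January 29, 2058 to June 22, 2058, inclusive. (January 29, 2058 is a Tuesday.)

January 29, 2058 is a Tuesday; the first Tuesday on or after it is January 29, 2058.
From January 29, 2058 to June 22, 2058: 2 + 28 + 31 + 30 + 31 + 22 = 144 days (rest of January, February, March, April, May, June).
144 ÷ 7 = 20 full weeks with remainder 4, so 20 more Tuesdays after the first → 21.

21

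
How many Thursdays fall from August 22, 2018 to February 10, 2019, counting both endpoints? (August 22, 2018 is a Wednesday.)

25

August 22, 2018 is a Wednesday; the first Thursday on or after it is August 23, 2018 (1 day later).
From August 23, 2018 to February 10, 2019: 8 + 30 + 31 + 30 + 31 + 31 + 10 = 171 days (rest of August, September, October, November, December, January, February).
171 ÷ 7 = 24 full weeks with remainder 3, so 24 more Thursdays after the first → 25.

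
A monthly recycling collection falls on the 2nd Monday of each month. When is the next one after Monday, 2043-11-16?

November 2043 starts on a Sunday; its first Monday is the 2nd, so the 2nd Monday is the 9th — 2043-11-09.
That is not after 2043-11-16, so look at December 2043.
December 2043 starts on a Tuesday; its first Monday is the 7th, so the 2nd Monday is the 14th — 2043-12-14.

2043-12-14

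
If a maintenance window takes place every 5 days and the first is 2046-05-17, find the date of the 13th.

The 13th occurrence is 12 intervals after the first: 12 × 5 = 60 days after 2046-05-17.
May has 31 days — 14 days to the end of May leaves 46.
June has 30 days (16 left).
16 days into July → 2046-07-16.

2046-07-16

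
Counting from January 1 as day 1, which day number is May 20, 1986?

Days in months before May: 31 + 28 + 31 + 30 = 120.
Plus 20 days into May → day 140.

140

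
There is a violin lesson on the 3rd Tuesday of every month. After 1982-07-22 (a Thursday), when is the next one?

July 1982 starts on a Thursday; its first Tuesday is the 6th, so the 3rd Tuesday is the 20th — 1982-07-20.
That is not after 1982-07-22, so look at August 1982.
August 1982 starts on a Sunday; its first Tuesday is the 3rd, so the 3rd Tuesday is the 17th — 1982-08-17.

1982-08-17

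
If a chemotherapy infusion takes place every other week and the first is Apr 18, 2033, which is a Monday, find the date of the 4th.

May 30, 2033

The 4th occurrence is 3 intervals after the first: 3 × 14 = 42 days after Apr 18, 2033.
Apr has 30 days — 12 days to the end of Apr leaves 30.
30 days into May → May 30, 2033.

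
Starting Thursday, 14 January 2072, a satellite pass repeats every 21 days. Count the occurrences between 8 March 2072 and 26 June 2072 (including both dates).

5

Occurrences land 21·i days after 14 January 2072 for i = 0, 1, 2, …
8 March 2072 is 54 days after the start; 54 ÷ 21 = 2 remainder 12; since the remainder is 12, round up to i = 3. First occurrence in the window: #4 on 17 March 2072 (3×21 = 63 days in).
26 June 2072 is 164 days after the start; 164 ÷ 21 = 7 remainder 17. Last occurrence in the window: #8 on 9 June 2072.
Occurrences #4 through #8: 5 in total.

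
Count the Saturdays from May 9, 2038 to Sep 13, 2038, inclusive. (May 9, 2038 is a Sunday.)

May 9, 2038 is a Sunday; the first Saturday on or after it is May 15, 2038 (6 days later).
From May 15, 2038 to Sep 13, 2038: 16 + 30 + 31 + 31 + 13 = 121 days (rest of May, Jun, Jul, Aug, Sep).
121 ÷ 7 = 17 full weeks with remainder 2, so 17 more Saturdays after the first → 18.

18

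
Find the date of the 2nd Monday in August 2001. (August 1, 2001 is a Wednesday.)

13 August 2001

August 2001 begins on a Wednesday, so the first Monday is August 6 (5 days later).
The 2nd Monday is 1 weeks later: 6 + 7 = 13.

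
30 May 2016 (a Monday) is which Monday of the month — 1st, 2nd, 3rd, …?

5th

Day 30 falls in week ⌈30/7⌉ of the month.
Days 1–7 hold the 1st Monday, 8–14 the 2nd, 15–21 the 3rd, 22–28 the 4th, 29–31 the 5th.
30 is in the range for the 5th.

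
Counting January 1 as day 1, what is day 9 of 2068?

Jan 9, 2068

9 into Jan → Jan 9.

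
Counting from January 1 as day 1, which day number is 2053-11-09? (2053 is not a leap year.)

313

Days in months before November: 31 + 28 + 31 + 30 + 31 + 30 + 31 + 31 + 30 + 31 = 304.
Plus 9 days into November → day 313.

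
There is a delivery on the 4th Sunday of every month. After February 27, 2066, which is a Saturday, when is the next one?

February 28, 2066

February 2066 starts on a Monday; its first Sunday is the 7th, so the 4th Sunday is the 28th — February 28, 2066.
February 28, 2066 is after February 27, 2066, so that is the next one.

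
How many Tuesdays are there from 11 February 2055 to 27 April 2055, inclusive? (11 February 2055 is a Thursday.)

11

11 February 2055 is a Thursday; the first Tuesday on or after it is 16 February 2055 (5 days later).
From 16 February 2055 to 27 April 2055: 12 + 31 + 27 = 70 days (rest of February, March, April).
70 ÷ 7 = 10 full weeks with remainder 0, so 10 more Tuesdays after the first → 11.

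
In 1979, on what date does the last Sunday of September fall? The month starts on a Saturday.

September 1979 begins on a Saturday, so the first Sunday is September 2 (1 day later).
September 1979 has 30 days. Adding weeks: 2, 9, 16, 23, 30 — the last one ≤ 30 is the 30th.

30 September 1979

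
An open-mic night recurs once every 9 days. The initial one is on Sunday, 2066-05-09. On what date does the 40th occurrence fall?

The 40th occurrence is 39 intervals after the first: 39 × 9 = 351 days after 2066-05-09.
May has 31 days — 22 days to the end of May leaves 329.
June has 30 days (299 left).
July has 31 days (268 left).
August has 31 days (237 left).
September has 30 days (207 left).
October has 31 days (176 left).
November has 30 days (146 left).
December has 31 days (115 left).
January has 31 days (84 left).
February has 28 days (56 left).
March has 31 days (25 left).
25 days into April → 2067-04-25.

2067-04-25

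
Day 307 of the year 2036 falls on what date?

2036-11-02

January has 31 days (307 − 31 = 276 remain).
February has 29 days (276 − 29 = 247 remain).
March has 31 days (247 − 31 = 216 remain).
April has 30 days (216 − 30 = 186 remain).
May has 31 days (186 − 31 = 155 remain).
June has 30 days (155 − 30 = 125 remain).
July has 31 days (125 − 31 = 94 remain).
August has 31 days (94 − 31 = 63 remain).
September has 30 days (63 − 30 = 33 remain).
October has 31 days (33 − 31 = 2 remain).
2 into November → November 2.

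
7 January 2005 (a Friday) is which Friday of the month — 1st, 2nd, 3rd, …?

Day 7 falls in week ⌈7/7⌉ of the month.
Days 1–7 hold the 1st Friday, 8–14 the 2nd, 15–21 the 3rd, 22–28 the 4th, 29–31 the 5th.
7 is in the range for the 1st.

1st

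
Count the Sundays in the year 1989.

1989-01-01 is a Sunday; the first Sunday on or after it is 1989-01-01.
From 1989-01-01 to 1989-12-31: 30 + 28 + 31 + 30 + 31 + 30 + 31 + 31 + 30 + 31 + 30 + 31 = 364 days (rest of January, February, March, April, May, June, July, August, September, October, November, December).
364 ÷ 7 = 52 full weeks with remainder 0, so 52 more Sundays after the first → 53.

53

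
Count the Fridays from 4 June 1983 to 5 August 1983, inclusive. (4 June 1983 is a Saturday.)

9

4 June 1983 is a Saturday; the first Friday on or after it is 10 June 1983 (6 days later).
From 10 June 1983 to 5 August 1983: 20 + 31 + 5 = 56 days (rest of June, July, August).
56 ÷ 7 = 8 full weeks with remainder 0, so 8 more Fridays after the first → 9.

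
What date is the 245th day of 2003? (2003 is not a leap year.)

September 2, 2003

January has 31 days (245 − 31 = 214 remain).
February has 28 days (214 − 28 = 186 remain).
March has 31 days (186 − 31 = 155 remain).
April has 30 days (155 − 30 = 125 remain).
May has 31 days (125 − 31 = 94 remain).
June has 30 days (94 − 30 = 64 remain).
July has 31 days (64 − 31 = 33 remain).
August has 31 days (33 − 31 = 2 remain).
2 into September → September 2.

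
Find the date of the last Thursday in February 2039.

The first Thursday of February 2039 is February 3.
February 2039 has 28 days. Adding weeks: 3, 10, 17, 24 — the last one ≤ 28 is the 24th.

24 February 2039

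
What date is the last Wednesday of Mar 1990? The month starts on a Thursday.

Mar 1990 begins on a Thursday, so the first Wednesday is Mar 7 (6 days later).
Mar 1990 has 31 days. Adding weeks: 7, 14, 21, 28 — the last one ≤ 31 is the 28th.

Mar 28, 1990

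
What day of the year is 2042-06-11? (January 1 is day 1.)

Days in months before June: 31 + 28 + 31 + 30 + 31 = 151.
Plus 11 days into June → day 162.

162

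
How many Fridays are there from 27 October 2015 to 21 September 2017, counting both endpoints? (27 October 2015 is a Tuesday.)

99

27 October 2015 is a Tuesday; the first Friday on or after it is 30 October 2015 (3 days later).
From 30 October 2015 to 21 September 2017: 62 + 366 + 264 = 692 days (rest of 2015, 2016, to 21 September 2017 in 2017).
692 ÷ 7 = 98 full weeks with remainder 6, so 98 more Fridays after the first → 99.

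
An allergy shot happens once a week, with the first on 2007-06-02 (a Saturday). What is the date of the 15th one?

The 15th occurrence is 14 intervals after the first: 14 × 7 = 98 days after 2007-06-02.
June has 30 days — 28 days to the end of June leaves 70.
July has 31 days (39 left).
August has 31 days (8 left).
8 days into September → 2007-09-08.

2007-09-08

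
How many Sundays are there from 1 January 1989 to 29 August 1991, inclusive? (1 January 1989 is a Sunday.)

139

1 January 1989 is a Sunday; the first Sunday on or after it is 1 January 1989.
From 1 January 1989 to 29 August 1991: 364 + 365 + 241 = 970 days (rest of 1989, 1990, to 29 August 1991 in 1991).
970 ÷ 7 = 138 full weeks with remainder 4, so 138 more Sundays after the first → 139.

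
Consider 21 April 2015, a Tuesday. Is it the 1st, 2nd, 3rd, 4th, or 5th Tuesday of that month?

3rd

Day 21 falls in week ⌈21/7⌉ of the month.
Days 1–7 hold the 1st Tuesday, 8–14 the 2nd, 15–21 the 3rd, 22–28 the 4th, 29–31 the 5th.
21 is in the range for the 3rd.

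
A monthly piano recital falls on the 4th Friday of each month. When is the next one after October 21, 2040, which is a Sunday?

October 26, 2040

October 2040 starts on a Monday; its first Friday is the 5th, so the 4th Friday is the 26th — October 26, 2040.
October 26, 2040 is after October 21, 2040, so that is the next one.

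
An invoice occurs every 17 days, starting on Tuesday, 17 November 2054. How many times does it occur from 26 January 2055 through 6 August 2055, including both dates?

11

Occurrences land 17·i days after 17 November 2054 for i = 0, 1, 2, …
26 January 2055 is 70 days after the start; 70 ÷ 17 = 4 remainder 2; since the remainder is 2, round up to i = 5. First occurrence in the window: #6 on 10 February 2055 (5×17 = 85 days in).
6 August 2055 is 262 days after the start; 262 ÷ 17 = 15 remainder 7. Last occurrence in the window: #16 on 30 July 2055.
Occurrences #6 through #16: 11 in total.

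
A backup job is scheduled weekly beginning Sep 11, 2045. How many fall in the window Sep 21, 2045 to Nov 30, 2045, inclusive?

10

Occurrences land 7·i days after Sep 11, 2045 for i = 0, 1, 2, …
Sep 21, 2045 is 10 days after the start; 10 ÷ 7 = 1 remainder 3; since the remainder is 3, round up to i = 2. First occurrence in the window: #3 on Sep 25, 2045 (2×7 = 14 days in).
Nov 30, 2045 is 80 days after the start; 80 ÷ 7 = 11 remainder 3. Last occurrence in the window: #12 on Nov 27, 2045.
Occurrences #3 through #12: 10 in total.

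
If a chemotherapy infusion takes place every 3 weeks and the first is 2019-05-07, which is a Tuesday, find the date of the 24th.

The 24th occurrence is 23 intervals after the first: 23 × 21 = 483 days after 2019-05-07.
May has 31 days — 24 days to the end of May leaves 459.
From end of May to end of 2019 is 214 days (245 left).
January has 31 days (214 left).
February has 29 days (185 left).
March has 31 days (154 left).
April has 30 days (124 left).
May has 31 days (93 left).
June has 30 days (63 left).
July has 31 days (32 left).
August has 31 days (1 left).
1 day into September → 2020-09-01.

2020-09-01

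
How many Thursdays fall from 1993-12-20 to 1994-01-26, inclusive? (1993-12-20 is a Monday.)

5

1993-12-20 is a Monday; the first Thursday on or after it is 1993-12-23 (3 days later).
From 1993-12-23 to 1994-01-26: 8 + 26 = 34 days (rest of December, January).
34 ÷ 7 = 4 full weeks with remainder 6, so 4 more Thursdays after the first → 5.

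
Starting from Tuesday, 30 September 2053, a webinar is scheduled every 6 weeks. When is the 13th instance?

The 13th occurrence is 12 intervals after the first: 12 × 42 = 504 days after 30 September 2053.
September has 30 days — 0 days to the end of September leaves 504.
From end of September to end of 2053 is 92 days (412 left).
2054 has 365 days (47 left).
January has 31 days (16 left).
16 days into February → 16 February 2055.

16 February 2055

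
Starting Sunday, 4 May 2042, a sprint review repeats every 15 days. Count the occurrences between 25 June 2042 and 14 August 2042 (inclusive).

Occurrences land 15·i days after 4 May 2042 for i = 0, 1, 2, …
25 June 2042 is 52 days after the start; 52 ÷ 15 = 3 remainder 7; since the remainder is 7, round up to i = 4. First occurrence in the window: #5 on 3 July 2042 (4×15 = 60 days in).
14 August 2042 is 102 days after the start; 102 ÷ 15 = 6 remainder 12. Last occurrence in the window: #7 on 2 August 2042.
Occurrences #5 through #7: 3 in total.

3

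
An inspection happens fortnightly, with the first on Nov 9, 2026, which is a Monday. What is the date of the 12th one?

The 12th occurrence is 11 intervals after the first: 11 × 14 = 154 days after Nov 9, 2026.
Nov has 30 days — 21 days to the end of Nov leaves 133.
Dec has 31 days (102 left).
Jan has 31 days (71 left).
Feb has 28 days (43 left).
Mar has 31 days (12 left).
12 days into Apr → Apr 12, 2027.

Apr 12, 2027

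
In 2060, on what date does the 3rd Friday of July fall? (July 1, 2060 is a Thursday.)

16 July 2060

July 2060 begins on a Thursday, so the first Friday is July 2 (1 day later).
The 3rd Friday is 2 weeks later: 2 + 14 = 16.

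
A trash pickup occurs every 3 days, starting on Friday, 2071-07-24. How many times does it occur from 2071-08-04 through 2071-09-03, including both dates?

10

Occurrences land 3·i days after 2071-07-24 for i = 0, 1, 2, …
2071-08-04 is 11 days after the start; 11 ÷ 3 = 3 remainder 2; since the remainder is 2, round up to i = 4. First occurrence in the window: #5 on 2071-08-05 (4×3 = 12 days in).
2071-09-03 is 41 days after the start; 41 ÷ 3 = 13 remainder 2. Last occurrence in the window: #14 on 2071-09-01.
Occurrences #5 through #14: 10 in total.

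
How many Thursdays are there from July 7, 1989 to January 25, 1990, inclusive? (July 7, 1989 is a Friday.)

July 7, 1989 is a Friday; the first Thursday on or after it is July 13, 1989 (6 days later).
From July 13, 1989 to January 25, 1990: 18 + 31 + 30 + 31 + 30 + 31 + 25 = 196 days (rest of July, August, September, October, November, December, January).
196 ÷ 7 = 28 full weeks with remainder 0, so 28 more Thursdays after the first → 29.

29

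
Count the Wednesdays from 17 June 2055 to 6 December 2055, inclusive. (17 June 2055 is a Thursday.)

17 June 2055 is a Thursday; the first Wednesday on or after it is 23 June 2055 (6 days later).
From 23 June 2055 to 6 December 2055: 7 + 31 + 31 + 30 + 31 + 30 + 6 = 166 days (rest of June, July, August, September, October, November, December).
166 ÷ 7 = 23 full weeks with remainder 5, so 23 more Wednesdays after the first → 24.

24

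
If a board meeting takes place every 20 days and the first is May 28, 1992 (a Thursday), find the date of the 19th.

May 23, 1993

The 19th occurrence is 18 intervals after the first: 18 × 20 = 360 days after May 28, 1992.
May has 31 days — 3 days to the end of May leaves 357.
Jun has 30 days (327 left).
Jul has 31 days (296 left).
Aug has 31 days (265 left).
Sep has 30 days (235 left).
Oct has 31 days (204 left).
Nov has 30 days (174 left).
Dec has 31 days (143 left).
Jan has 31 days (112 left).
Feb has 28 days (84 left).
Mar has 31 days (53 left).
Apr has 30 days (23 left).
23 days into May → May 23, 1993.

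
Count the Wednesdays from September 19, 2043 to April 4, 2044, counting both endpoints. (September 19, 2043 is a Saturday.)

September 19, 2043 is a Saturday; the first Wednesday on or after it is September 23, 2043 (4 days later).
From September 23, 2043 to April 4, 2044: 7 + 31 + 30 + 31 + 31 + 29 + 31 + 4 = 194 days (rest of September, October, November, December, January, February, March, April).
194 ÷ 7 = 27 full weeks with remainder 5, so 27 more Wednesdays after the first → 28.

28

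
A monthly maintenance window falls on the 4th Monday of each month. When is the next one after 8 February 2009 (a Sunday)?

February 2009 starts on a Sunday; its first Monday is the 2nd, so the 4th Monday is the 23rd — 23 February 2009.
23 February 2009 is after 8 February 2009, so that is the next one.

23 February 2009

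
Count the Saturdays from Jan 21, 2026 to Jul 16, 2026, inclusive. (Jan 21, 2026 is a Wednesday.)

25

Jan 21, 2026 is a Wednesday; the first Saturday on or after it is Jan 24, 2026 (3 days later).
From Jan 24, 2026 to Jul 16, 2026: 7 + 28 + 31 + 30 + 31 + 30 + 16 = 173 days (rest of Jan, Feb, Mar, Apr, May, Jun, Jul).
173 ÷ 7 = 24 full weeks with remainder 5, so 24 more Saturdays after the first → 25.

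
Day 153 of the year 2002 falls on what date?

Jun 2, 2002

Jan has 31 days (153 − 31 = 122 remain).
Feb has 28 days (122 − 28 = 94 remain).
Mar has 31 days (94 − 31 = 63 remain).
Apr has 30 days (63 − 30 = 33 remain).
May has 31 days (33 − 31 = 2 remain).
2 into Jun → Jun 2.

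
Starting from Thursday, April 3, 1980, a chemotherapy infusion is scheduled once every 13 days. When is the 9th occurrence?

July 16, 1980

The 9th occurrence is 8 intervals after the first: 8 × 13 = 104 days after April 3, 1980.
April has 30 days — 27 days to the end of April leaves 77.
May has 31 days (46 left).
June has 30 days (16 left).
16 days into July → July 16, 1980.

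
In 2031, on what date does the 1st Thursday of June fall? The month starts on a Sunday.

5 June 2031

June 2031 begins on a Sunday, so the first Thursday is June 5 (4 days later).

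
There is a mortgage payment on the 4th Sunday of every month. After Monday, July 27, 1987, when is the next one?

July 1987 starts on a Wednesday; its first Sunday is the 5th, so the 4th Sunday is the 26th — July 26, 1987.
That is not after July 27, 1987, so look at August 1987.
August 1987 starts on a Saturday; its first Sunday is the 2nd, so the 4th Sunday is the 23rd — August 23, 1987.

August 23, 1987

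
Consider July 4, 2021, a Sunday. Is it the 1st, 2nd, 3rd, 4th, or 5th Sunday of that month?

Day 4 falls in week ⌈4/7⌉ of the month.
Days 1–7 hold the 1st Sunday, 8–14 the 2nd, 15–21 the 3rd, 22–28 the 4th, 29–31 the 5th.
4 is in the range for the 1st.

1st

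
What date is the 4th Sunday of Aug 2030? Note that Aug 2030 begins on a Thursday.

Aug 25, 2030

Aug 2030 begins on a Thursday, so the first Sunday is Aug 4 (3 days later).
The 4th Sunday is 3 weeks later: 4 + 21 = 25.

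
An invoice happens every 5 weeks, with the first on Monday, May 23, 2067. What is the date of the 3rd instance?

August 1, 2067

The 3rd occurrence is 2 intervals after the first: 2 × 35 = 70 days after May 23, 2067.
May has 31 days — 8 days to the end of May leaves 62.
June has 30 days (32 left).
July has 31 days (1 left).
1 day into August → August 1, 2067.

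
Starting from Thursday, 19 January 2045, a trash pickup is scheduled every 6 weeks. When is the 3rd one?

13 April 2045

The 3rd occurrence is 2 intervals after the first: 2 × 42 = 84 days after 19 January 2045.
January has 31 days — 12 days to the end of January leaves 72.
February has 28 days (44 left).
March has 31 days (13 left).
13 days into April → 13 April 2045.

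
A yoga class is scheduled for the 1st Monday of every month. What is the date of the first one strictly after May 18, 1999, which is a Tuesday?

June 7, 1999

May 1999 starts on a Saturday, so its 1st Monday is May 3, 1999 (2 days in).
That is not after May 18, 1999, so look at June 1999.
June 1999 starts on a Tuesday, so its 1st Monday is June 7, 1999 (6 days in).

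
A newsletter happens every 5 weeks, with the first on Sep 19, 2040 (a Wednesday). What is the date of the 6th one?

The 6th occurrence is 5 intervals after the first: 5 × 35 = 175 days after Sep 19, 2040.
Sep has 30 days — 11 days to the end of Sep leaves 164.
Oct has 31 days (133 left).
Nov has 30 days (103 left).
Dec has 31 days (72 left).
Jan has 31 days (41 left).
Feb has 28 days (13 left).
13 days into Mar → Mar 13, 2041.

Mar 13, 2041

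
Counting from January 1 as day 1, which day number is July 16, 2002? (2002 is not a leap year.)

197

Days in months before July: 31 + 28 + 31 + 30 + 31 + 30 = 181.
Plus 16 days into July → day 197.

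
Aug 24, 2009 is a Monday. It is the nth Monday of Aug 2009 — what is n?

Day 24 falls in week ⌈24/7⌉ of the month.
Days 1–7 hold the 1st Monday, 8–14 the 2nd, 15–21 the 3rd, 22–28 the 4th, 29–31 the 5th.
24 is in the range for the 4th.

4th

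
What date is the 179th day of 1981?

Jan has 31 days (179 − 31 = 148 remain).
Feb has 28 days (148 − 28 = 120 remain).
Mar has 31 days (120 − 31 = 89 remain).
Apr has 30 days (89 − 30 = 59 remain).
May has 31 days (59 − 31 = 28 remain).
28 into Jun → Jun 28.

Jun 28, 1981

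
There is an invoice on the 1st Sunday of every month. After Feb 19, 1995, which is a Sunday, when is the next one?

Mar 5, 1995

Feb 1995 starts on a Wednesday, so its 1st Sunday is Feb 5, 1995 (4 days in).
That is not after Feb 19, 1995, so look at Mar 1995.
Mar 1995 starts on a Wednesday, so its 1st Sunday is Mar 5, 1995 (4 days in).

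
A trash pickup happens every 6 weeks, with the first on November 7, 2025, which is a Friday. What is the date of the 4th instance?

March 13, 2026

The 4th occurrence is 3 intervals after the first: 3 × 42 = 126 days after November 7, 2025.
November has 30 days — 23 days to the end of November leaves 103.
December has 31 days (72 left).
January has 31 days (41 left).
February has 28 days (13 left).
13 days into March → March 13, 2026.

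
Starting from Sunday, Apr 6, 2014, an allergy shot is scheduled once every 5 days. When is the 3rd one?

Apr 16, 2014

The 3rd occurrence is 2 intervals after the first: 2 × 5 = 10 days after Apr 6, 2014.
10 days later is Apr 16, 2014.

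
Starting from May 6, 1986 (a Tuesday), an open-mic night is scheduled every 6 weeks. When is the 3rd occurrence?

The 3rd occurrence is 2 intervals after the first: 2 × 42 = 84 days after May 6, 1986.
May has 31 days — 25 days to the end of May leaves 59.
June has 30 days (29 left).
29 days into July → July 29, 1986.

July 29, 1986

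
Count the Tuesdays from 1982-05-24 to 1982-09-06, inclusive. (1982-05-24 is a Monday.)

1982-05-24 is a Monday; the first Tuesday on or after it is 1982-05-25 (1 day later).
From 1982-05-25 to 1982-09-06: 6 + 30 + 31 + 31 + 6 = 104 days (rest of May, June, July, August, September).
104 ÷ 7 = 14 full weeks with remainder 6, so 14 more Tuesdays after the first → 15.

15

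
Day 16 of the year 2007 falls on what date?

16 into January → January 16.

January 16, 2007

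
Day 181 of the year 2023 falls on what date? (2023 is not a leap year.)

June 30, 2023

January has 31 days (181 − 31 = 150 remain).
February has 28 days (150 − 28 = 122 remain).
March has 31 days (122 − 31 = 91 remain).
April has 30 days (91 − 30 = 61 remain).
May has 31 days (61 − 31 = 30 remain).
30 into June → June 30.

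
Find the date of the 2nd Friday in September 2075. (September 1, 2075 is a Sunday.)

September 13, 2075

September 2075 begins on a Sunday, so the first Friday is September 6 (5 days later).
The 2nd Friday is 1 weeks later: 6 + 7 = 13.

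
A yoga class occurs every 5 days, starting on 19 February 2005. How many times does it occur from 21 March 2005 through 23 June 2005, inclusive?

19

Occurrences land 5·i days after 19 February 2005 for i = 0, 1, 2, …
21 March 2005 is 30 days after the start; 30 ÷ 5 = 6 remainder 0. First occurrence in the window: #7 on 21 March 2005 (6×5 = 30 days in).
23 June 2005 is 124 days after the start; 124 ÷ 5 = 24 remainder 4. Last occurrence in the window: #25 on 19 June 2005.
Occurrences #7 through #25: 19 in total.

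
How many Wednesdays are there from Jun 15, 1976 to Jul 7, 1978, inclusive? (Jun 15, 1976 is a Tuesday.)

Jun 15, 1976 is a Tuesday; the first Wednesday on or after it is Jun 16, 1976 (1 day later).
From Jun 16, 1976 to Jul 7, 1978: 198 + 365 + 188 = 751 days (rest of 1976, 1977, to Jul 7, 1978 in 1978).
751 ÷ 7 = 107 full weeks with remainder 2, so 107 more Wednesdays after the first → 108.

108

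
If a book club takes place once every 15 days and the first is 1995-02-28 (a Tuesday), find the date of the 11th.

1995-07-28

The 11th occurrence is 10 intervals after the first: 10 × 15 = 150 days after 1995-02-28.
February has 28 days — 0 days to the end of February leaves 150.
March has 31 days (119 left).
April has 30 days (89 left).
May has 31 days (58 left).
June has 30 days (28 left).
28 days into July → 1995-07-28.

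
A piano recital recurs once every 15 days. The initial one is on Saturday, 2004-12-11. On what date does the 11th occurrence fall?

2005-05-10

The 11th occurrence is 10 intervals after the first: 10 × 15 = 150 days after 2004-12-11.
December has 31 days — 20 days to the end of December leaves 130.
January has 31 days (99 left).
February has 28 days (71 left).
March has 31 days (40 left).
April has 30 days (10 left).
10 days into May → 2005-05-10.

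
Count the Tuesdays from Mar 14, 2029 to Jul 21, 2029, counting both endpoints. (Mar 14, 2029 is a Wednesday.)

Mar 14, 2029 is a Wednesday; the first Tuesday on or after it is Mar 20, 2029 (6 days later).
From Mar 20, 2029 to Jul 21, 2029: 11 + 30 + 31 + 30 + 21 = 123 days (rest of Mar, Apr, May, Jun, Jul).
123 ÷ 7 = 17 full weeks with remainder 4, so 17 more Tuesdays after the first → 18.

18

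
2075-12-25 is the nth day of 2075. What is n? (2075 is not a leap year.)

359

Days in months before December: 31 + 28 + 31 + 30 + 31 + 30 + 31 + 31 + 30 + 31 + 30 = 334.
Plus 25 days into December → day 359.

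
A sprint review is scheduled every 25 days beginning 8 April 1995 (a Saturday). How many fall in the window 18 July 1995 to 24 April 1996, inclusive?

11

Occurrences land 25·i days after 8 April 1995 for i = 0, 1, 2, …
18 July 1995 is 101 days after the start; 101 ÷ 25 = 4 remainder 1; since the remainder is 1, round up to i = 5. First occurrence in the window: #6 on 11 August 1995 (5×25 = 125 days in).
24 April 1996 is 382 days after the start; 382 ÷ 25 = 15 remainder 7. Last occurrence in the window: #16 on 17 April 1996.
Occurrences #6 through #16: 11 in total.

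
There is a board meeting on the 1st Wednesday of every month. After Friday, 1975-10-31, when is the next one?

1975-11-05

October 1975 starts on a Wednesday, so its 1st Wednesday is 1975-10-01.
That is not after 1975-10-31, so look at November 1975.
November 1975 starts on a Saturday, so its 1st Wednesday is 1975-11-05 (4 days in).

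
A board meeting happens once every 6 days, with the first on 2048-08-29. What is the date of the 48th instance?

The 48th occurrence is 47 intervals after the first: 47 × 6 = 282 days after 2048-08-29.
August has 31 days — 2 days to the end of August leaves 280.
September has 30 days (250 left).
October has 31 days (219 left).
November has 30 days (189 left).
December has 31 days (158 left).
January has 31 days (127 left).
February has 28 days (99 left).
March has 31 days (68 left).
April has 30 days (38 left).
May has 31 days (7 left).
7 days into June → 2049-06-07.

2049-06-07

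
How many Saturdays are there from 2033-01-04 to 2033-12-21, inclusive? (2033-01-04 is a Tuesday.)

2033-01-04 is a Tuesday; the first Saturday on or after it is 2033-01-08 (4 days later).
From 2033-01-08 to 2033-12-21: 23 + 28 + 31 + 30 + 31 + 30 + 31 + 31 + 30 + 31 + 30 + 21 = 347 days (rest of January, February, March, April, May, June, July, August, September, October, November, December).
347 ÷ 7 = 49 full weeks with remainder 4, so 49 more Saturdays after the first → 50.

50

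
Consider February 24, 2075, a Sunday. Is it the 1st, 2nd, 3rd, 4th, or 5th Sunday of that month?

4th

Day 24 falls in week ⌈24/7⌉ of the month.
Days 1–7 hold the 1st Sunday, 8–14 the 2nd, 15–21 the 3rd, 22–28 the 4th, 29–31 the 5th.
24 is in the range for the 4th.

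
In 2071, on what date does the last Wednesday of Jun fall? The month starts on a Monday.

Jun 24, 2071

Jun 2071 begins on a Monday, so the first Wednesday is Jun 3 (2 days later).
Jun 2071 has 30 days. Adding weeks: 3, 10, 17, 24 — the last one ≤ 30 is the 24th.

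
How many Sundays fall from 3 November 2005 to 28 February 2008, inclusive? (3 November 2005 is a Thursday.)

3 November 2005 is a Thursday; the first Sunday on or after it is 6 November 2005 (3 days later).
From 6 November 2005 to 28 February 2008: 55 + 365 + 365 + 59 = 844 days (rest of 2005, 2006, 2007, to 28 February 2008 in 2008).
844 ÷ 7 = 120 full weeks with remainder 4, so 120 more Sundays after the first → 121.

121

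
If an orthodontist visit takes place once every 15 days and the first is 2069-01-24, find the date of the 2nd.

2069-02-08

The 2nd occurrence is 1 interval after the first: 1 × 15 = 15 days after 2069-01-24.
January has 31 days — 7 days to the end of January leaves 8.
8 days into February → 2069-02-08.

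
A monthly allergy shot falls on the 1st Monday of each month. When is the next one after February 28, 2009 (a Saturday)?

March 2, 2009

February 2009 starts on a Sunday, so its 1st Monday is February 2, 2009 (1 day in).
That is not after February 28, 2009, so look at March 2009.
March 2009 starts on a Sunday, so its 1st Monday is March 2, 2009 (1 day in).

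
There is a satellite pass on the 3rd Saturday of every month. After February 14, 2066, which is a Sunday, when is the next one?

February 20, 2066

February 2066 starts on a Monday; its first Saturday is the 6th, so the 3rd Saturday is the 20th — February 20, 2066.
February 20, 2066 is after February 14, 2066, so that is the next one.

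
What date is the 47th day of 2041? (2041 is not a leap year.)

February 16, 2041

January has 31 days (47 − 31 = 16 remain).
16 into February → February 16.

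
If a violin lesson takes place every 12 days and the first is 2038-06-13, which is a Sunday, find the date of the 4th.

2038-07-19

The 4th occurrence is 3 intervals after the first: 3 × 12 = 36 days after 2038-06-13.
June has 30 days — 17 days to the end of June leaves 19.
19 days into July → 2038-07-19.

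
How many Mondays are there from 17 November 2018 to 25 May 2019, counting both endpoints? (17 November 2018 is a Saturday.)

27

17 November 2018 is a Saturday; the first Monday on or after it is 19 November 2018 (2 days later).
From 19 November 2018 to 25 May 2019: 11 + 31 + 31 + 28 + 31 + 30 + 25 = 187 days (rest of November, December, January, February, March, April, May).
187 ÷ 7 = 26 full weeks with remainder 5, so 26 more Mondays after the first → 27.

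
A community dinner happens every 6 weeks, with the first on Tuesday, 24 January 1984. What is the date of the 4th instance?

The 4th occurrence is 3 intervals after the first: 3 × 42 = 126 days after 24 January 1984.
January has 31 days — 7 days to the end of January leaves 119.
February has 29 days (90 left).
March has 31 days (59 left).
April has 30 days (29 left).
29 days into May → 29 May 1984.

29 May 1984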